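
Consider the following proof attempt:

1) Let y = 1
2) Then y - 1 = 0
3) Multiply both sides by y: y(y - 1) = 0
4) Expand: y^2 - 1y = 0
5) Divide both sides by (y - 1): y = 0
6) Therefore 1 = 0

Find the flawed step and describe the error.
Step 5: Divide both sides by (y - 1): y = 0

Step 5 divides both sides by (y - 1). However, since y = 1, we have (y - 1) = 0. Division by zero is undefined, making this step invalid.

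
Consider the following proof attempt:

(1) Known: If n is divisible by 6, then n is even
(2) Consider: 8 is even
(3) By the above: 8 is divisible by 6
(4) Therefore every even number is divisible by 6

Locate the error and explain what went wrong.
Step 3: By the above: 8 is divisible by 6

Step 3 commits the fallacy of affirming the consequent. The known fact 'divisible by 6 → even' does NOT imply 'even → divisible by 6'. That would be the converse, which is false. For example, 8 is even but 8 ÷ 6 = 1.33, which is not an integer.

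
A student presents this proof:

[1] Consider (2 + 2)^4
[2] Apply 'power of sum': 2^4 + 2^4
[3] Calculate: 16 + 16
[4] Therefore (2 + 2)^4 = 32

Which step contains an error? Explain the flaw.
Step 2: Apply 'power of sum': 2^4 + 2^4

Step 2 incorrectly applies a non-existent rule '(a+b)^n = a^n + b^n'. This is false in general. The correct expansion uses the binomial theorem. The actual value is (2 + 2)^4 = 4^4 = 256, not 32.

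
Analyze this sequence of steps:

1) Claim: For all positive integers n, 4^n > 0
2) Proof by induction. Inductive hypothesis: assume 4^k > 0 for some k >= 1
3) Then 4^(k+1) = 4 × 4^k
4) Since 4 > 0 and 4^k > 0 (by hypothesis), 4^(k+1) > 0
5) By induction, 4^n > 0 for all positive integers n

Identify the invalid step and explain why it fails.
Step 5: By induction, 4^n > 0 for all positive integers n

Step 5 concludes the proof by induction, but no base case was ever established. A valid induction proof requires: (1) a base case proving 4^1 > 0, and (2) an inductive step showing IF 4^k > 0 THEN 4^(k+1) > 0. Steps 2-4 correctly establish the inductive step, but without the base case the conclusion in step 5 does not follow.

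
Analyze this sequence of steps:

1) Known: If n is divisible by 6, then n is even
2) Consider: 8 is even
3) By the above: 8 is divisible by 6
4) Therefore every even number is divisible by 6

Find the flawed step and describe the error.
Step 3: By the above: 8 is divisible by 6

Step 3 commits the fallacy of affirming the consequent. The known fact 'divisible by 6 → even' does NOT imply 'even → divisible by 6'. That would be the converse, which is false. For example, 8 is even but 8 ÷ 6 = 1.33, which is not an integer.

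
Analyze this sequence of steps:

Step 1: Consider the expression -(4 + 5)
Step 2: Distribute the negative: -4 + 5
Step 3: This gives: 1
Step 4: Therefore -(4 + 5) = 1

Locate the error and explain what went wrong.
Step 2: Distribute the negative: -4 + 5

Step 2 incorrectly distributes the negative sign. The correct distribution is -(4 + 5) = -4 - 5 = -9. The negative must be applied to both terms, not just the first. The error treats -(4 + 5) as -4 + 5, which equals 1 instead of -9.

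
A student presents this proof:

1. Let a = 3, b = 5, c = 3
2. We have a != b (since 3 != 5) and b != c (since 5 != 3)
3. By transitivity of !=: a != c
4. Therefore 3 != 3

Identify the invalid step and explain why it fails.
Step 3: By transitivity of !=: a != c

Step 3 incorrectly applies transitivity to the '!=' relation. Transitivity states: if a R b and b R c, then a R c. However, '!=' is not transitive. Counterexample: 3 != 5 and 5 != 3, but 3 = 3 (both equal 3). Transitivity holds for relations like <, <=, =, but not for !=.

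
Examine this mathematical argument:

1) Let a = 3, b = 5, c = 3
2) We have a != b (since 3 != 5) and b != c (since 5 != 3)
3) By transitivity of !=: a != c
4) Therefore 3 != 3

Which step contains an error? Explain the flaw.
Step 3: By transitivity of !=: a != c

Step 3 incorrectly applies transitivity to the '!=' relation. Transitivity states: if a R b and b R c, then a R c. However, '!=' is not transitive. Counterexample: 3 != 5 and 5 != 3, but 3 = 3 (both equal 3). Transitivity holds for relations like <, <=, =, but not for !=.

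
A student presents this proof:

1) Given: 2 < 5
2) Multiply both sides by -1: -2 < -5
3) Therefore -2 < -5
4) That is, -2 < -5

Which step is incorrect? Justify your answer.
Step 2: Multiply both sides by -1: -2 < -5

Step 2 multiplies both sides by -1 but fails to reverse the inequality sign. When multiplying (or dividing) an inequality by a negative number, the direction must be reversed. Since 2 < 5, we should get -2 > -5, i.e., -2 > -5.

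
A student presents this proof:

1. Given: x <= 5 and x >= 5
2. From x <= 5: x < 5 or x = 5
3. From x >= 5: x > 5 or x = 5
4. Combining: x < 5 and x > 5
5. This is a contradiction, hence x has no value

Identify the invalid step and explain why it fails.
Step 4: Combining: x < 5 and x > 5

Step 4 incorrectly combines the conditions. From x <= 5 and x >= 5, the intersection is x = 5. The error treats the 'or' cases as 'and' requirements. The correct conclusion is that x = 5 is the unique solution, not that no solution exists.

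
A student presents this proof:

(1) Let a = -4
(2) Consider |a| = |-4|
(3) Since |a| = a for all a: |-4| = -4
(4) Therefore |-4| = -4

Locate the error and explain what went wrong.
Step 3: Since |a| = a for all a: |-4| = -4

Step 3 incorrectly states that |a| = a for all a. The correct definition is |a| = a when a >= 0, and |a| = -a when a < 0. Since -4 < 0, we have |-4| = -(-4) = 4, not -4.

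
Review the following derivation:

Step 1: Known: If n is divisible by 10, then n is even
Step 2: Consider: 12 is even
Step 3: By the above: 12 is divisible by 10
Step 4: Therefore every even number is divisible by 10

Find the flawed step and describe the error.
Step 3: By the above: 12 is divisible by 10

Step 3 commits the fallacy of affirming the consequent. The known fact 'divisible by 10 → even' does NOT imply 'even → divisible by 10'. That would be the converse, which is false. For example, 12 is even but 12 ÷ 10 = 1.20, which is not an integer.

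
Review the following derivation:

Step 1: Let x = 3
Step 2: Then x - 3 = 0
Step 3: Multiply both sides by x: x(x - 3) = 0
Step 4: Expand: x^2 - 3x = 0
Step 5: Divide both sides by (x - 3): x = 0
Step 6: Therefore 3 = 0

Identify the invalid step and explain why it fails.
Step 5: Divide both sides by (x - 3): x = 0

Step 5 divides both sides by (x - 3). However, since x = 3, we have (x - 3) = 0. Division by zero is undefined, making this step invalid.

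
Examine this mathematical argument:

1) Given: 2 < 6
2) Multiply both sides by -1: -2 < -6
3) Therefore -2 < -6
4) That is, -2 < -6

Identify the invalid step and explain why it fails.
Step 2: Multiply both sides by -1: -2 < -6

Step 2 multiplies both sides by -1 but fails to reverse the inequality sign. When multiplying (or dividing) an inequality by a negative number, the direction must be reversed. Since 2 < 6, we should get -2 > -6, i.e., -2 > -6.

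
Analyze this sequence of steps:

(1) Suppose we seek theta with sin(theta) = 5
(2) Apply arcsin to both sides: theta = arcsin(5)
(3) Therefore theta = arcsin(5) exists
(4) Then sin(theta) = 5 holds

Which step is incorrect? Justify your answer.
Step 2: Apply arcsin to both sides: theta = arcsin(5)

Step 2 applies arcsin to 5. However, arcsin(x) is only defined for x in [-1, 1] because sin(theta) can only produce values in that range. Since |5| > 1, arcsin(5) is undefined. There is no angle whose sine equals 5.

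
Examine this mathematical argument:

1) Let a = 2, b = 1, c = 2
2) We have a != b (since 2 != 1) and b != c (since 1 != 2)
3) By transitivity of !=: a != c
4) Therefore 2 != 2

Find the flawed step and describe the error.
Step 3: By transitivity of !=: a != c

Step 3 incorrectly applies transitivity to the '!=' relation. Transitivity states: if a R b and b R c, then a R c. However, '!=' is not transitive. Counterexample: 2 != 1 and 1 != 2, but 2 = 2 (both equal 2). Transitivity holds for relations like <, <=, =, but not for !=.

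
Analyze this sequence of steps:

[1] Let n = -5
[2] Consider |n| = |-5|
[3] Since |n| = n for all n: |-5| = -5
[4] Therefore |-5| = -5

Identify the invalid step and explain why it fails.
Step 3: Since |n| = n for all n: |-5| = -5

Step 3 incorrectly states that |n| = n for all n. The correct definition is |n| = n when n >= 0, and |n| = -n when n < 0. Since -5 < 0, we have |-5| = -(-5) = 5, not -5.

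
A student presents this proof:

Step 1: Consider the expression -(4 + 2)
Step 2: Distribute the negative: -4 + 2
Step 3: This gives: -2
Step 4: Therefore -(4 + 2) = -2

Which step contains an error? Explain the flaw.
Step 2: Distribute the negative: -4 + 2

Step 2 incorrectly distributes the negative sign. The correct distribution is -(4 + 2) = -4 - 2 = -6. The negative must be applied to both terms, not just the first. The error treats -(4 + 2) as -4 + 2, which equals -2 instead of -6.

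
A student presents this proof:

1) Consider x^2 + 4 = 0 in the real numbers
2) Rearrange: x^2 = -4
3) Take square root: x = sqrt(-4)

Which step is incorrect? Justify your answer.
Step 3: Take square root: x = sqrt(-4)

Step 3 takes the square root of -4, which is negative. In the real number system, the square root of a negative number is undefined. The equation x^2 + 4 = 0 has no real solutions. Square roots of negative numbers only exist in the complex numbers.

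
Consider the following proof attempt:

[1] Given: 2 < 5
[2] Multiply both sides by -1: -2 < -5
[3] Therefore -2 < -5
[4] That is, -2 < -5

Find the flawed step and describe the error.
Step 2: Multiply both sides by -1: -2 < -5

Step 2 multiplies both sides by -1 but fails to reverse the inequality sign. When multiplying (or dividing) an inequality by a negative number, the direction must be reversed. Since 2 < 5, we should get -2 > -5, i.e., -2 > -5.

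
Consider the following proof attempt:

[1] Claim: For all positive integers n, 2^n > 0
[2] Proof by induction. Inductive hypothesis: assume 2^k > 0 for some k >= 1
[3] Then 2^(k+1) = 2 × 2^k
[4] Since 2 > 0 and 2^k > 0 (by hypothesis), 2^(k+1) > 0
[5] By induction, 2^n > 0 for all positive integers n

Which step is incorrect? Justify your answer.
Step 5: By induction, 2^n > 0 for all positive integers n

Step 5 concludes the proof by induction, but no base case was ever established. A valid induction proof requires: (1) a base case proving 2^1 > 0, and (2) an inductive step showing IF 2^k > 0 THEN 2^(k+1) > 0. Steps 2-4 correctly establish the inductive step, but without the base case the conclusion in step 5 does not follow.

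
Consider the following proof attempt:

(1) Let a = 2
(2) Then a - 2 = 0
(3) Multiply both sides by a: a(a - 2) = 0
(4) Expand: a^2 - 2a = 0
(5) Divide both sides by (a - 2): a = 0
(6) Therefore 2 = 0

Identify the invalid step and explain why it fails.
Step 5: Divide both sides by (a - 2): a = 0

Step 5 divides both sides by (a - 2). However, since a = 2, we have (a - 2) = 0. Division by zero is undefined, making this step invalid.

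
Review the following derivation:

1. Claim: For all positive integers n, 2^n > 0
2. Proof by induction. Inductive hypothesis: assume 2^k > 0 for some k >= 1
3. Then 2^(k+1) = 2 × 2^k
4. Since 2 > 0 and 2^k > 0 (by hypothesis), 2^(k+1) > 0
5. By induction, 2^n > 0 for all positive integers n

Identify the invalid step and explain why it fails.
Step 5: By induction, 2^n > 0 for all positive integers n

Step 5 concludes the proof by induction, but no base case was ever established. A valid induction proof requires: (1) a base case proving 2^1 > 0, and (2) an inductive step showing IF 2^k > 0 THEN 2^(k+1) > 0. Steps 2-4 correctly establish the inductive step, but without the base case the conclusion in step 5 does not follow.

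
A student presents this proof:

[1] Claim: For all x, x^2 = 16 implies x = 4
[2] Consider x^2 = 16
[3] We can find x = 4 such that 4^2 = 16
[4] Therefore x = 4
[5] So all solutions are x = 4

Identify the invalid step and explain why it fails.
Step 4: Therefore x = 4

Step 4 incorrectly concludes that x = 4 is the only solution. The proof shows that x = 4 is A solution (existence), but does not show it is the ONLY solution (uniqueness). In fact, x = -4 is also a solution since (-4)^2 = 16. Finding one solution doesn't prove there are no others.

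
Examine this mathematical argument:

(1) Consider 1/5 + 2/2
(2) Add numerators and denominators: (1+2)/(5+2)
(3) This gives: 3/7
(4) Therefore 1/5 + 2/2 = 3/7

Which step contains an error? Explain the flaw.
Step 2: Add numerators and denominators: (1+2)/(5+2)

Step 2 incorrectly adds fractions by separately adding numerators and denominators. This is wrong. The correct method requires a common denominator: 1/5 + 2/2 = (1×2 + 2×5)/(5×2) = 12/10 = 6/5. The method used gives 3/7, which is different.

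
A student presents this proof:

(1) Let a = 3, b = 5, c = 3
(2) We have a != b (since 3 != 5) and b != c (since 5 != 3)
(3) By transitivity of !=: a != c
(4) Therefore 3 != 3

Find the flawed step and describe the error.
Step 3: By transitivity of !=: a != c

Step 3 incorrectly applies transitivity to the '!=' relation. Transitivity states: if a R b and b R c, then a R c. However, '!=' is not transitive. Counterexample: 3 != 5 and 5 != 3, but 3 = 3 (both equal 3). Transitivity holds for relations like <, <=, =, but not for !=.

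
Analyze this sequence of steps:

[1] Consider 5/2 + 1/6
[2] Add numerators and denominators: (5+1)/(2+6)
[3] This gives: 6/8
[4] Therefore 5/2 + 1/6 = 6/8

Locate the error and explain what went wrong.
Step 2: Add numerators and denominators: (5+1)/(2+6)

Step 2 incorrectly adds fractions by separately adding numerators and denominators. This is wrong. The correct method requires a common denominator: 5/2 + 1/6 = (5×6 + 1×2)/(2×6) = 32/12 = 8/3. The method used gives 6/8, which is different.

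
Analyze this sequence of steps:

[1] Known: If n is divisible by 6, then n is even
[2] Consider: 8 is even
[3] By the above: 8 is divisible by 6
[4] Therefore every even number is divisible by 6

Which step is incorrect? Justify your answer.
Step 3: By the above: 8 is divisible by 6

Step 3 commits the fallacy of affirming the consequent. The known fact 'divisible by 6 → even' does NOT imply 'even → divisible by 6'. That would be the converse, which is false. For example, 8 is even but 8 ÷ 6 = 1.33, which is not an integer.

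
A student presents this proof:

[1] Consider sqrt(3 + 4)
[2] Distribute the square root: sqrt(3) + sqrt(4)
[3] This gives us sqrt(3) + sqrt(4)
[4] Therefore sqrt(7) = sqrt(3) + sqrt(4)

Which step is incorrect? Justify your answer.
Step 2: Distribute the square root: sqrt(3) + sqrt(4)

Step 2 incorrectly 'distributes' the square root over addition. The square root function does not distribute: sqrt(a + b) ≠ sqrt(a) + sqrt(b). In fact, sqrt(3 + 4) = sqrt(7) ≈ 2.6458, while sqrt(3) + sqrt(4) ≈ 3.7321.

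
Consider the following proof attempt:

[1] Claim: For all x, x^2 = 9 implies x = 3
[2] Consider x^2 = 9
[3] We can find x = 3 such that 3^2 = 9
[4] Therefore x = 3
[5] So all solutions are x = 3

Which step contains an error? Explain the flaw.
Step 4: Therefore x = 3

Step 4 incorrectly concludes that x = 3 is the only solution. The proof shows that x = 3 is A solution (existence), but does not show it is the ONLY solution (uniqueness). In fact, x = -3 is also a solution since (-3)^2 = 9. Finding one solution doesn't prove there are no others.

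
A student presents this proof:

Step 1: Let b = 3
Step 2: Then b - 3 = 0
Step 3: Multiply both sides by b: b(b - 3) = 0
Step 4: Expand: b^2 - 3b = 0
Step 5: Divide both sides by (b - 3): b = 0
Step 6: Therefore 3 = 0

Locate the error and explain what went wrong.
Step 5: Divide both sides by (b - 3): b = 0

Step 5 divides both sides by (b - 3). However, since b = 3, we have (b - 3) = 0. Division by zero is undefined, making this step invalid.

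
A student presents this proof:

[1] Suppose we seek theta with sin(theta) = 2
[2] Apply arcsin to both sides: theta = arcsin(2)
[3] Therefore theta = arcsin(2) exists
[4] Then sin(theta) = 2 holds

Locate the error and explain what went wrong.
Step 2: Apply arcsin to both sides: theta = arcsin(2)

Step 2 applies arcsin to 2. However, arcsin(x) is only defined for x in [-1, 1] because sin(theta) can only produce values in that range. Since |2| > 1, arcsin(2) is undefined. There is no angle whose sine equals 2.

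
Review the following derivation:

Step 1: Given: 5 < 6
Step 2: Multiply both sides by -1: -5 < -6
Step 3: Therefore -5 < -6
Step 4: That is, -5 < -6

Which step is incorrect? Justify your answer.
Step 2: Multiply both sides by -1: -5 < -6

Step 2 multiplies both sides by -1 but fails to reverse the inequality sign. When multiplying (or dividing) an inequality by a negative number, the direction must be reversed. Since 5 < 6, we should get -5 > -6, i.e., -5 > -6.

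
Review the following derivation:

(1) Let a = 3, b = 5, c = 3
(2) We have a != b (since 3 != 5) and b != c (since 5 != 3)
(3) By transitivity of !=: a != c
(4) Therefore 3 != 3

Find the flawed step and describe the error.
Step 3: By transitivity of !=: a != c

Step 3 incorrectly applies transitivity to the '!=' relation. Transitivity states: if a R b and b R c, then a R c. However, '!=' is not transitive. Counterexample: 3 != 5 and 5 != 3, but 3 = 3 (both equal 3). Transitivity holds for relations like <, <=, =, but not for !=.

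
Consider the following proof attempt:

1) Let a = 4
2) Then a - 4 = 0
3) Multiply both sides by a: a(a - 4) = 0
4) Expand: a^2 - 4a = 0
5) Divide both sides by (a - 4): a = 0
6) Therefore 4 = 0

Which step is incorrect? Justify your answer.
Step 5: Divide both sides by (a - 4): a = 0

Step 5 divides both sides by (a - 4). However, since a = 4, we have (a - 4) = 0. Division by zero is undefined, making this step invalid.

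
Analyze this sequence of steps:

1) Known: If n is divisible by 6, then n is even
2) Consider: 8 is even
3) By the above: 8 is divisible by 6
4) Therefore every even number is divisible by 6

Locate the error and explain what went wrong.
Step 3: By the above: 8 is divisible by 6

Step 3 commits the fallacy of affirming the consequent. The known fact 'divisible by 6 → even' does NOT imply 'even → divisible by 6'. That would be the converse, which is false. For example, 8 is even but 8 ÷ 6 = 1.33, which is not an integer.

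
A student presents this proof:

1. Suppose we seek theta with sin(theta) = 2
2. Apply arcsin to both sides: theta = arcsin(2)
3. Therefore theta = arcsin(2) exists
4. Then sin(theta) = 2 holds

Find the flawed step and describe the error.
Step 2: Apply arcsin to both sides: theta = arcsin(2)

Step 2 applies arcsin to 2. However, arcsin(x) is only defined for x in [-1, 1] because sin(theta) can only produce values in that range. Since |2| > 1, arcsin(2) is undefined. There is no angle whose sine equals 2.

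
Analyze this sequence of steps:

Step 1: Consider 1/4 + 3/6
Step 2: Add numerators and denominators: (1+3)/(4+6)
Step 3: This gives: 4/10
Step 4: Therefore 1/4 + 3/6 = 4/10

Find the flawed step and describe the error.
Step 2: Add numerators and denominators: (1+3)/(4+6)

Step 2 incorrectly adds fractions by separately adding numerators and denominators. This is wrong. The correct method requires a common denominator: 1/4 + 3/6 = (1×6 + 3×4)/(4×6) = 18/24 = 3/4. The method used gives 4/10, which is different.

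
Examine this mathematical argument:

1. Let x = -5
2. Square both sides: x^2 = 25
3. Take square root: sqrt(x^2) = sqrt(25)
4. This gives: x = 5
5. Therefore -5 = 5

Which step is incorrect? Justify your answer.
Step 4: This gives: x = 5

Step 4 incorrectly states that sqrt(x^2) = x. The correct identity is sqrt(x^2) = |x|. Since x = -5 < 0, we have sqrt(x^2) = |-5| = 5, not x = -5.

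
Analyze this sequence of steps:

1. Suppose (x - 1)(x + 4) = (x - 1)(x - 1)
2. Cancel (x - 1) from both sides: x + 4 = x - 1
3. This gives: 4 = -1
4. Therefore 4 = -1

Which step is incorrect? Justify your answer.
Step 2: Cancel (x - 1) from both sides: x + 4 = x - 1

Step 2 cancels (x - 1) from both sides. This is only valid if (x - 1) ≠ 0, i.e., x ≠ 1. When x = 1, both sides equal zero regardless of the other factors. The correct approach requires considering x = 1 as a separate case.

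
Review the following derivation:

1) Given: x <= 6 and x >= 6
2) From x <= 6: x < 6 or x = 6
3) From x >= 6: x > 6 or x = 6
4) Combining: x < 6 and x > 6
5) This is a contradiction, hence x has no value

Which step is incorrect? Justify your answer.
Step 4: Combining: x < 6 and x > 6

Step 4 incorrectly combines the conditions. From x <= 6 and x >= 6, the intersection is x = 6. The error treats the 'or' cases as 'and' requirements. The correct conclusion is that x = 6 is the unique solution, not that no solution exists.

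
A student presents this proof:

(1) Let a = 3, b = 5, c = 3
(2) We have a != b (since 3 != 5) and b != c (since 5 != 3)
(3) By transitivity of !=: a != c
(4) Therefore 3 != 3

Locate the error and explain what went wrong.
Step 3: By transitivity of !=: a != c

Step 3 incorrectly applies transitivity to the '!=' relation. Transitivity states: if a R b and b R c, then a R c. However, '!=' is not transitive. Counterexample: 3 != 5 and 5 != 3, but 3 = 3 (both equal 3). Transitivity holds for relations like <, <=, =, but not for !=.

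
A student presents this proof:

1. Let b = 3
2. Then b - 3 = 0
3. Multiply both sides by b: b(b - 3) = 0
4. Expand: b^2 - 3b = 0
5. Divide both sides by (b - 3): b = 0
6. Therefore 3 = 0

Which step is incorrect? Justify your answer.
Step 5: Divide both sides by (b - 3): b = 0

Step 5 divides both sides by (b - 3). However, since b = 3, we have (b - 3) = 0. Division by zero is undefined, making this step invalid.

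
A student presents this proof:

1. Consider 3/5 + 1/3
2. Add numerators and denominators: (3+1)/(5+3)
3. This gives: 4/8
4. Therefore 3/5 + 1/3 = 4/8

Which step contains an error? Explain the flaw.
Step 2: Add numerators and denominators: (3+1)/(5+3)

Step 2 incorrectly adds fractions by separately adding numerators and denominators. This is wrong. The correct method requires a common denominator: 3/5 + 1/3 = (3×3 + 1×5)/(5×3) = 14/15 = 14/15. The method used gives 4/8, which is different.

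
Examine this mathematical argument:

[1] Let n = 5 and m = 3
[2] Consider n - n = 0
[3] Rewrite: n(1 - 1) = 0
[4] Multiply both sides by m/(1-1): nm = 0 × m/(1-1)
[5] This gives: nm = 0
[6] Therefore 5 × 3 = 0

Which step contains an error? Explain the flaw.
Step 4: Multiply both sides by m/(1-1): nm = 0 × m/(1-1)

Step 4 multiplies both sides by m/(1-1). However, 1-1 = 0, so this is multiplication by m/0, which is undefined. We cannot multiply by an undefined expression.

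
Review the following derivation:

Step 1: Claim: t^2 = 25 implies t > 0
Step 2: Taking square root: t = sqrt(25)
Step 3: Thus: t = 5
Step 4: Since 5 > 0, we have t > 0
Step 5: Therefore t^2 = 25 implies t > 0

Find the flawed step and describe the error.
Step 2: Taking square root: t = sqrt(25)

Step 2 takes the square root and assumes the positive root only. The equation t^2 = 25 actually has two solutions: t = 5 and t = -5. The proof silently assumes t > 0 without justification, then uses this assumption to conclude t > 0, which is circular. The counterexample t = -5 shows the claim is false.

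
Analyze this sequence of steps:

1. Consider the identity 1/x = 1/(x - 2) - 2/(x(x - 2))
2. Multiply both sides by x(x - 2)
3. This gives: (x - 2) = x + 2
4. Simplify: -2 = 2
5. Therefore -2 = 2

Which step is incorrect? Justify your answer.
Step 3: This gives: (x - 2) = x + 2

Step 3 makes a sign error when clearing denominators. Multiplying -2/(x(x - 2)) by x(x - 2) gives -2, not +2. The correct result is (x - 2) = x - 2, which is trivially true, not (x - 2) = x + 2. (Step 1 is a valid identity: 1/(x - 2) - 2/(x(x - 2)) = (x - 2)/(x(x - 2)) = 1/x.)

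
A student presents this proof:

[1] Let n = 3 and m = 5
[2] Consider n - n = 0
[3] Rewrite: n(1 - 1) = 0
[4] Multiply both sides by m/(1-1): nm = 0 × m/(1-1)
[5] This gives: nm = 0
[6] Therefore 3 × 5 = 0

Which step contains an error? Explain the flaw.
Step 4: Multiply both sides by m/(1-1): nm = 0 × m/(1-1)

Step 4 multiplies both sides by m/(1-1). However, 1-1 = 0, so this is multiplication by m/0, which is undefined. We cannot multiply by an undefined expression.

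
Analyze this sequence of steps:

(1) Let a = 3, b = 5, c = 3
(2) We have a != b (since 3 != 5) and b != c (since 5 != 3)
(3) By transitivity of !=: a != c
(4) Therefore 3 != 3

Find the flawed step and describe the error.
Step 3: By transitivity of !=: a != c

Step 3 incorrectly applies transitivity to the '!=' relation. Transitivity states: if a R b and b R c, then a R c. However, '!=' is not transitive. Counterexample: 3 != 5 and 5 != 3, but 3 = 3 (both equal 3). Transitivity holds for relations like <, <=, =, but not for !=.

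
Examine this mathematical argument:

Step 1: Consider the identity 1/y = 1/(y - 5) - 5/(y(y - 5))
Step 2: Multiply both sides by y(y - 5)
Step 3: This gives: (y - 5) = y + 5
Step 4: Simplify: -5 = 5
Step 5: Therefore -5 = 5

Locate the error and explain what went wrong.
Step 3: This gives: (y - 5) = y + 5

Step 3 makes a sign error when clearing denominators. Multiplying -5/(y(y - 5)) by y(y - 5) gives -5, not +5. The correct result is (y - 5) = y - 5, which is trivially true, not (y - 5) = y + 5. (Step 1 is a valid identity: 1/(y - 5) - 5/(y(y - 5)) = (y - 5)/(y(y - 5)) = 1/y.)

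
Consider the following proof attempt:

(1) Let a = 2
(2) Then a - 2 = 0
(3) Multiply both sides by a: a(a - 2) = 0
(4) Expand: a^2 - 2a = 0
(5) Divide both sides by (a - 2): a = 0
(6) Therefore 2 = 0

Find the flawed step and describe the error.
Step 5: Divide both sides by (a - 2): a = 0

Step 5 divides both sides by (a - 2). However, since a = 2, we have (a - 2) = 0. Division by zero is undefined, making this step invalid.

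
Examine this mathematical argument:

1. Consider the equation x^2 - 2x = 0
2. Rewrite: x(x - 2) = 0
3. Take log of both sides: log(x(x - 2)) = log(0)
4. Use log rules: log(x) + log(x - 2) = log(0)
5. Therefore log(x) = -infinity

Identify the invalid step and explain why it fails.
Step 3: Take log of both sides: log(x(x - 2)) = log(0)

Step 3 takes the logarithm of both sides, resulting in log(0) on the right side. The logarithm is only defined for positive numbers; log(0) is undefined (approaches negative infinity). This operation is invalid.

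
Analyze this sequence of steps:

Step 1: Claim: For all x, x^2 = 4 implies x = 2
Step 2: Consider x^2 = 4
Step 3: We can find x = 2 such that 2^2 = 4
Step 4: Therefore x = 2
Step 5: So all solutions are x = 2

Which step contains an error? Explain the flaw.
Step 4: Therefore x = 2

Step 4 incorrectly concludes that x = 2 is the only solution. The proof shows that x = 2 is A solution (existence), but does not show it is the ONLY solution (uniqueness). In fact, x = -2 is also a solution since (-2)^2 = 4. Finding one solution doesn't prove there are no others.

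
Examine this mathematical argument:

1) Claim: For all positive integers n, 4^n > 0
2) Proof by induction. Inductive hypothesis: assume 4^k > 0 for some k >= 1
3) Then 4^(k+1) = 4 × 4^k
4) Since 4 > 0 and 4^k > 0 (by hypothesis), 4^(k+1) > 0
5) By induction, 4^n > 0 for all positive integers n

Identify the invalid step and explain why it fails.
Step 5: By induction, 4^n > 0 for all positive integers n

Step 5 concludes the proof by induction, but no base case was ever established. A valid induction proof requires: (1) a base case proving 4^1 > 0, and (2) an inductive step showing IF 4^k > 0 THEN 4^(k+1) > 0. Steps 2-4 correctly establish the inductive step, but without the base case the conclusion in step 5 does not follow.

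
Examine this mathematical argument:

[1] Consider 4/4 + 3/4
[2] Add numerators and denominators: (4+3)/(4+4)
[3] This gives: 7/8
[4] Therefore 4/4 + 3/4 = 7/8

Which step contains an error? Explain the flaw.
Step 2: Add numerators and denominators: (4+3)/(4+4)

Step 2 incorrectly adds fractions by separately adding numerators and denominators. This is wrong. The correct method requires a common denominator: 4/4 + 3/4 = (4×4 + 3×4)/(4×4) = 28/16 = 7/4. The method used gives 7/8, which is different.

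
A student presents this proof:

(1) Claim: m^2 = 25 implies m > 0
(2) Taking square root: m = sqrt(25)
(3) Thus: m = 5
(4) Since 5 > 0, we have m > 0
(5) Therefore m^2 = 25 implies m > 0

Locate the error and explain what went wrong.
Step 2: Taking square root: m = sqrt(25)

Step 2 takes the square root and assumes the positive root only. The equation m^2 = 25 actually has two solutions: m = 5 and m = -5. The proof silently assumes m > 0 without justification, then uses this assumption to conclude m > 0, which is circular. The counterexample m = -5 shows the claim is false.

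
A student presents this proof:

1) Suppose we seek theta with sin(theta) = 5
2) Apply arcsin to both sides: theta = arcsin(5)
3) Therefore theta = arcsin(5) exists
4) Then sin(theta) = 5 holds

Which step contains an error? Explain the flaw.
Step 2: Apply arcsin to both sides: theta = arcsin(5)

Step 2 applies arcsin to 5. However, arcsin(x) is only defined for x in [-1, 1] because sin(theta) can only produce values in that range. Since |5| > 1, arcsin(5) is undefined. There is no angle whose sine equals 5.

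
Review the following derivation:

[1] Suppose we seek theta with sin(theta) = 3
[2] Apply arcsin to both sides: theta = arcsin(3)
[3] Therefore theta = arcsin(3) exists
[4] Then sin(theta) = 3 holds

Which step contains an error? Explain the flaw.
Step 2: Apply arcsin to both sides: theta = arcsin(3)

Step 2 applies arcsin to 3. However, arcsin(x) is only defined for x in [-1, 1] because sin(theta) can only produce values in that range. Since |3| > 1, arcsin(3) is undefined. There is no angle whose sine equals 3.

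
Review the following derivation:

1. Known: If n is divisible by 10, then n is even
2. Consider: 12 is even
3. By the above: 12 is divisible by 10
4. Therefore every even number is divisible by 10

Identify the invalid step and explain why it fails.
Step 3: By the above: 12 is divisible by 10

Step 3 commits the fallacy of affirming the consequent. The known fact 'divisible by 10 → even' does NOT imply 'even → divisible by 10'. That would be the converse, which is false. For example, 12 is even but 12 ÷ 10 = 1.20, which is not an integer.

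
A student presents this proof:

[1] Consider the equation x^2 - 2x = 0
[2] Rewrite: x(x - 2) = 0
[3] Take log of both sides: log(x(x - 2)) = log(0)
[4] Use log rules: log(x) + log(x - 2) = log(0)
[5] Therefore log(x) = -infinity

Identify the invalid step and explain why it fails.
Step 3: Take log of both sides: log(x(x - 2)) = log(0)

Step 3 takes the logarithm of both sides, resulting in log(0) on the right side. The logarithm is only defined for positive numbers; log(0) is undefined (approaches negative infinity). This operation is invalid.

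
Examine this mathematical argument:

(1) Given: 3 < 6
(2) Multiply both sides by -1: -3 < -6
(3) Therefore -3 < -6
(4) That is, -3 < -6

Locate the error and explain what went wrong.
Step 2: Multiply both sides by -1: -3 < -6

Step 2 multiplies both sides by -1 but fails to reverse the inequality sign. When multiplying (or dividing) an inequality by a negative number, the direction must be reversed. Since 3 < 6, we should get -3 > -6, i.e., -3 > -6.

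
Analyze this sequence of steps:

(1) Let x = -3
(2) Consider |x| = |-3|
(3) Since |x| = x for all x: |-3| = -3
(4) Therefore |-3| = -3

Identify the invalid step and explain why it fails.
Step 3: Since |x| = x for all x: |-3| = -3

Step 3 incorrectly states that |x| = x for all x. The correct definition is |x| = x when x >= 0, and |x| = -x when x < 0. Since -3 < 0, we have |-3| = -(-3) = 3, not -3.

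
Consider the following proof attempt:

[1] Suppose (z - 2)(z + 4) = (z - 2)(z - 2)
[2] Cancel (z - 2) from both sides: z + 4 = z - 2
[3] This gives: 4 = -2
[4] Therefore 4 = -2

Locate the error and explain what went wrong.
Step 2: Cancel (z - 2) from both sides: z + 4 = z - 2

Step 2 cancels (z - 2) from both sides. This is only valid if (z - 2) ≠ 0, i.e., z ≠ 2. When z = 2, both sides equal zero regardless of the other factors. The correct approach requires considering z = 2 as a separate case.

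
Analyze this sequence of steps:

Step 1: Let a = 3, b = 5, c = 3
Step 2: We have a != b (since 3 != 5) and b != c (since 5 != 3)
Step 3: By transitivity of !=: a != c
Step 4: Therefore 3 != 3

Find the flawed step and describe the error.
Step 3: By transitivity of !=: a != c

Step 3 incorrectly applies transitivity to the '!=' relation. Transitivity states: if a R b and b R c, then a R c. However, '!=' is not transitive. Counterexample: 3 != 5 and 5 != 3, but 3 = 3 (both equal 3). Transitivity holds for relations like <, <=, =, but not for !=.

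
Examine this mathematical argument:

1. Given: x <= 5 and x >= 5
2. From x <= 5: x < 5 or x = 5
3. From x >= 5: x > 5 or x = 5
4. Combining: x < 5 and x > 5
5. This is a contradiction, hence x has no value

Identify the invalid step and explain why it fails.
Step 4: Combining: x < 5 and x > 5

Step 4 incorrectly combines the conditions. From x <= 5 and x >= 5, the intersection is x = 5. The error treats the 'or' cases as 'and' requirements. The correct conclusion is that x = 5 is the unique solution, not that no solution exists.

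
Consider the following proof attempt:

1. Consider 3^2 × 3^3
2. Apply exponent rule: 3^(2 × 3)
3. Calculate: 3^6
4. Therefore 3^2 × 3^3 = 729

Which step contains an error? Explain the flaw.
Step 2: Apply exponent rule: 3^(2 × 3)

Step 2 incorrectly states that a^b × a^c = a^(b×c). The correct rule is a^b × a^c = a^(b+c). The actual value is 3^2 × 3^3 = 3^5 = 243, not 3^6 = 729.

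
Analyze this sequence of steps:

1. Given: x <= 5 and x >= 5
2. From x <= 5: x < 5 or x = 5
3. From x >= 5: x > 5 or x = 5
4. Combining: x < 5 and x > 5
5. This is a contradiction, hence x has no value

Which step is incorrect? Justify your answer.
Step 4: Combining: x < 5 and x > 5

Step 4 incorrectly combines the conditions. From x <= 5 and x >= 5, the intersection is x = 5. The error treats the 'or' cases as 'and' requirements. The correct conclusion is that x = 5 is the unique solution, not that no solution exists.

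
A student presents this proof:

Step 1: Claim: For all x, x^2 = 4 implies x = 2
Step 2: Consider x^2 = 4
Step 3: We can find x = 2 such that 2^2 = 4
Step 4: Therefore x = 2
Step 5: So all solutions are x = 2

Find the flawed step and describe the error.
Step 4: Therefore x = 2

Step 4 incorrectly concludes that x = 2 is the only solution. The proof shows that x = 2 is A solution (existence), but does not show it is the ONLY solution (uniqueness). In fact, x = -2 is also a solution since (-2)^2 = 4. Finding one solution doesn't prove there are no others.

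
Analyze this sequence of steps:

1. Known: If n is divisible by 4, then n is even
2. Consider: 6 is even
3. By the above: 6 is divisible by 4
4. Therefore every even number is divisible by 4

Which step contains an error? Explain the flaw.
Step 3: By the above: 6 is divisible by 4

Step 3 commits the fallacy of affirming the consequent. The known fact 'divisible by 4 → even' does NOT imply 'even → divisible by 4'. That would be the converse, which is false. For example, 6 is even but 6 ÷ 4 = 1.50, which is not an integer.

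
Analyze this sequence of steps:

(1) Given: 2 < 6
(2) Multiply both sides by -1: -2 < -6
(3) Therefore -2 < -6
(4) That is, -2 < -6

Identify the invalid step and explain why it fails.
Step 2: Multiply both sides by -1: -2 < -6

Step 2 multiplies both sides by -1 but fails to reverse the inequality sign. When multiplying (or dividing) an inequality by a negative number, the direction must be reversed. Since 2 < 6, we should get -2 > -6, i.e., -2 > -6.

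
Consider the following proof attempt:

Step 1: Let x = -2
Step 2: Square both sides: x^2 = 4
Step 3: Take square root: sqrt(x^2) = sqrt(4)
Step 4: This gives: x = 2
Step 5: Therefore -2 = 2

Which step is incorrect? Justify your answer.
Step 4: This gives: x = 2

Step 4 incorrectly states that sqrt(x^2) = x. The correct identity is sqrt(x^2) = |x|. Since x = -2 < 0, we have sqrt(x^2) = |-2| = 2, not x = -2.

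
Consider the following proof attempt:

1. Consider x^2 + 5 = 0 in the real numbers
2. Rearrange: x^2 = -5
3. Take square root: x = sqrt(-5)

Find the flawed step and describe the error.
Step 3: Take square root: x = sqrt(-5)

Step 3 takes the square root of -5, which is negative. In the real number system, the square root of a negative number is undefined. The equation x^2 + 5 = 0 has no real solutions. Square roots of negative numbers only exist in the complex numbers.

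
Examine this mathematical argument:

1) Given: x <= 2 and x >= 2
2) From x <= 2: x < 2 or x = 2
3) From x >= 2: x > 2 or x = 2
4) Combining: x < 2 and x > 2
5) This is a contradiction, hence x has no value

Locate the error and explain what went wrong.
Step 4: Combining: x < 2 and x > 2

Step 4 incorrectly combines the conditions. From x <= 2 and x >= 2, the intersection is x = 2. The error treats the 'or' cases as 'and' requirements. The correct conclusion is that x = 2 is the unique solution, not that no solution exists.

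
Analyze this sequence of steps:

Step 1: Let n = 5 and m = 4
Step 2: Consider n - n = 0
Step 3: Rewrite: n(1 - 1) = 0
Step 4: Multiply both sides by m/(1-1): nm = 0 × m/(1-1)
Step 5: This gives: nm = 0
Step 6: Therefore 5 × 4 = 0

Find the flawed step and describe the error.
Step 4: Multiply both sides by m/(1-1): nm = 0 × m/(1-1)

Step 4 multiplies both sides by m/(1-1). However, 1-1 = 0, so this is multiplication by m/0, which is undefined. We cannot multiply by an undefined expression.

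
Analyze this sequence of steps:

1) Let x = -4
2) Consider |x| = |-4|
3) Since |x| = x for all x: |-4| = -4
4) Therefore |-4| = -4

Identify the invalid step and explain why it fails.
Step 3: Since |x| = x for all x: |-4| = -4

Step 3 incorrectly states that |x| = x for all x. The correct definition is |x| = x when x >= 0, and |x| = -x when x < 0. Since -4 < 0, we have |-4| = -(-4) = 4, not -4.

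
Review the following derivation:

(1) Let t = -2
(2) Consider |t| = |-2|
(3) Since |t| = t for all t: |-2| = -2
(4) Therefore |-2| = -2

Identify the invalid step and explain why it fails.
Step 3: Since |t| = t for all t: |-2| = -2

Step 3 incorrectly states that |t| = t for all t. The correct definition is |t| = t when t >= 0, and |t| = -t when t < 0. Since -2 < 0, we have |-2| = -(-2) = 2, not -2.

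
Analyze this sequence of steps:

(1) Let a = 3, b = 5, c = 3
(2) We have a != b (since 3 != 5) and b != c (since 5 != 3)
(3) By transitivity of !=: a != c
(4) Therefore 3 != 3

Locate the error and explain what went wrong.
Step 3: By transitivity of !=: a != c

Step 3 incorrectly applies transitivity to the '!=' relation. Transitivity states: if a R b and b R c, then a R c. However, '!=' is not transitive. Counterexample: 3 != 5 and 5 != 3, but 3 = 3 (both equal 3). Transitivity holds for relations like <, <=, =, but not for !=.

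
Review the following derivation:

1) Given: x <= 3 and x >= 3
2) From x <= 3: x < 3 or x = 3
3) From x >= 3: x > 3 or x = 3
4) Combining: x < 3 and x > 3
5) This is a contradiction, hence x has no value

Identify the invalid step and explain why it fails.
Step 4: Combining: x < 3 and x > 3

Step 4 incorrectly combines the conditions. From x <= 3 and x >= 3, the intersection is x = 3. The error treats the 'or' cases as 'and' requirements. The correct conclusion is that x = 3 is the unique solution, not that no solution exists.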